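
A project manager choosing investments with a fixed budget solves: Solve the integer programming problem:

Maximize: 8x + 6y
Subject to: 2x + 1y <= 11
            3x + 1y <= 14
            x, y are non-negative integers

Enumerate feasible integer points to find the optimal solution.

Constraint 1: 2x + 1y <= 11
Constraint 2: 3x + 1y <= 14
Feasible x range (need y >= 0): 0 <= x <= min(11/2, 14/3) => x in {0, ..., 4}.
Enumerate feasible integer points row by row (the coefficient of y is 6 > 0, so for each x the largest feasible y gives the best value):
  x = 0: y <= min((11 - 2*0)/1, (14 - 3*0)/1) => y in {0, ..., 11}; best 8*0 + 6*11 = 66
  x = 1: y <= min((11 - 2*1)/1, (14 - 3*1)/1) => y in {0, ..., 9}; best 8*1 + 6*9 = 62
  x = 2: y <= min((11 - 2*2)/1, (14 - 3*2)/1) => y in {0, ..., 7}; best 8*2 + 6*7 = 58
  x = 3: y <= min((11 - 2*3)/1, (14 - 3*3)/1) => y in {0, ..., 5}; best 8*3 + 6*5 = 54
  x = 4: y <= min((11 - 2*4)/1, (14 - 3*4)/1) => y in {0, ..., 2}; best 8*4 + 6*2 = 44
The maximum 8x + 6y = 66 is achieved at x = 0, y = 11.
Check: 2*0 + 1*11 = 11 <= 11 and 3*0 + 1*11 = 11 <= 14.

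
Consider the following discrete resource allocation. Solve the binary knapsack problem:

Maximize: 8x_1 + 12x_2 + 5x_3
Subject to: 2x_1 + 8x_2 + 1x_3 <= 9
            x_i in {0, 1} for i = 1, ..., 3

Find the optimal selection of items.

Items: item 1 (v=8, w=2), item 2 (v=12, w=8), item 3 (v=5, w=1)
Capacity: 9
Checking all 8 subsets (w = total weight, v = total value):
  {}: w = 0, v = 0
  {1}: w = 2, v = 8
  {2}: w = 8, v = 12
  {3}: w = 1, v = 5
  {1, 2}: w = 10 > 9, infeasible
  {1, 3}: w = 3, v = 13
  {2, 3}: w = 9, v = 17
  {1, 2, 3}: w = 11 > 9, infeasible
Best feasible subset: items [2, 3]
Total weight: 9 <= 9, total value: 17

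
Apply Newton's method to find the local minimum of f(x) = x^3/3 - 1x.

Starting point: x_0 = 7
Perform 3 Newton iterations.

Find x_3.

f(x) = x^3/3 - 1x
f'(x) = x^2 - 1, f''(x) = 2x
Newton update: x_{n+1} = x_n - (x_n^2 - 1)/(2*x_n)
Step 1: x_0 = 7, f'=48, f''=14, x_1 = 25/7
Step 2: x_1 = 25/7, f'=576/49, f''=50/7, x_2 = 337/175
Step 3: x_2 = 337/175, f'=82944/30625, f''=674/175, x_3 = 72097/58975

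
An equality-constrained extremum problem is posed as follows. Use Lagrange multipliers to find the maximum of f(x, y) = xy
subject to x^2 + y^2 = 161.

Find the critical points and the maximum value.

Lagrange conditions: y = 2*lambda*x and x = 2*lambda*y
If x = 0 then y = 0, violating the constraint, so x, y != 0.
Dividing: y/x = x/y => x^2 = y^2 => y = x or y = -x
Constraint: 2x^2 = 161 => x^2 = 161/2 => x = +/-sqrt(161/2)
Critical points: (sqrt(161/2), sqrt(161/2)), (-sqrt(161/2), -sqrt(161/2)), (sqrt(161/2), -sqrt(161/2)), (-sqrt(161/2), sqrt(161/2))
  y = x:  xy = x^2 = 161/2  at (sqrt(161/2), sqrt(161/2)) and (-sqrt(161/2), -sqrt(161/2))
  y = -x: xy = -x^2 = -161/2 at (sqrt(161/2), -sqrt(161/2)) and (-sqrt(161/2), sqrt(161/2))
Maximum xy = 161/2 at (sqrt(161/2), sqrt(161/2)) and (-sqrt(161/2), -sqrt(161/2))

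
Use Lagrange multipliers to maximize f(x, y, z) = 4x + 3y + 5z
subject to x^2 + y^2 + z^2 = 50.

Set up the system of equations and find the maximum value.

Lagrange conditions: 4 = 2*lambda*x, 3 = 2*lambda*y, 5 = 2*lambda*z
So x:4 = y:3 = z:5, i.e. x = 4t, y = 3t, z = 5t
Constraint: t^2*(4^2 + 3^2 + 5^2) = 50
  t^2 * 50 = 50  =>  t = sqrt(1)
Maximum = 4*4t + 3*3t + 5*5t = 50*sqrt(1) = 50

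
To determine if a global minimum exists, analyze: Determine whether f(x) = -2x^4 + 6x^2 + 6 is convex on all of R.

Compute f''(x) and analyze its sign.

f(x) = -2x^4 + 6x^2 + 6
f'(x) = -8x^3 + 12x
f''(x) = -24x^2 + 12
f''(x) = -24x^2 + 12 -> -inf as |x| -> inf
Therefore, f is not globally convex on R.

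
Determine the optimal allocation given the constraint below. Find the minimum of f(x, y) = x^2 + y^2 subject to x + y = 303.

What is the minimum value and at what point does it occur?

Substitute y = 303 - x into f(x,y) = x^2 + y^2:
g(x) = x^2 + (303 - x)^2 = 2x^2 - 606x + 91809
g'(x) = 4x - 606 = 0  =>  x = 303/2
y = 303 - 303/2 = 303/2
Minimum value = (303/2)^2 + (303/2)^2 = 91809/2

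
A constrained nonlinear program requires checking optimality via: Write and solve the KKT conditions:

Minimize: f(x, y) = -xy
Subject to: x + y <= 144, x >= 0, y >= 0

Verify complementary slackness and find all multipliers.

Problem: min -xy s.t. x + y <= 144 (multiplier lambda), x >= 0 (mu_x), y >= 0 (mu_y)
KKT stationarity: -y + lambda - mu_x = 0, -x + lambda - mu_y = 0, with lambda, mu_x, mu_y >= 0
Complementary slackness: lambda*(x + y - 144) = 0, mu_x*x = 0, mu_y*y = 0
If lambda = 0: y = -mu_x <= 0 and x = -mu_y <= 0 force x = y = 0 with f = 0; but x = y = 72 is feasible with f = -5184 < 0, so this is not the minimum. Hence lambda > 0 and x + y = 144.
Try x > 0, y > 0 (so mu_x = mu_y = 0): y = lambda, x = lambda => x = y = lambda
x + y = 144 => 2*lambda = 144 => lambda = 72
x* = y* = 72 > 0, consistent with mu_x = mu_y = 0.
(Any feasible point with x = 0 or y = 0 has f = 0 > -5184, so the minimum is not on those boundaries.)
min(-xy) = -5184 (i.e. max xy = 5184)
Multipliers: lambda = 72, mu_x = 0, mu_y = 0
Complementary slackness: lambda*(x + y - 144) = 72*(72 + 72 - 144) = 0, mu_x*x = 0*72 = 0, mu_y*y = 0*72 = 0. Satisfied.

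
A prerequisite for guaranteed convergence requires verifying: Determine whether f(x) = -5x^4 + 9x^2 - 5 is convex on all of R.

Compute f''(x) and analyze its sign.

f(x) = -5x^4 + 9x^2 - 5
f'(x) = -20x^3 + 18x
f''(x) = -60x^2 + 18
f''(x) = -60x^2 + 18 -> -inf as |x| -> inf
Therefore, f is not globally convex on R.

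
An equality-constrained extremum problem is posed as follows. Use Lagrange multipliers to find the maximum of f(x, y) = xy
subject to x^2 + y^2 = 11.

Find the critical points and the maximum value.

Lagrange conditions: y = 2*lambda*x and x = 2*lambda*y
If x = 0 then y = 0, violating the constraint, so x, y != 0.
Dividing: y/x = x/y => x^2 = y^2 => y = x or y = -x
Constraint: 2x^2 = 11 => x^2 = 11/2 => x = +/-sqrt(11/2)
Critical points: (sqrt(11/2), sqrt(11/2)), (-sqrt(11/2), -sqrt(11/2)), (sqrt(11/2), -sqrt(11/2)), (-sqrt(11/2), sqrt(11/2))
  y = x:  xy = x^2 = 11/2  at (sqrt(11/2), sqrt(11/2)) and (-sqrt(11/2), -sqrt(11/2))
  y = -x: xy = -x^2 = -11/2 at (sqrt(11/2), -sqrt(11/2)) and (-sqrt(11/2), sqrt(11/2))
Maximum xy = 11/2 at (sqrt(11/2), sqrt(11/2)) and (-sqrt(11/2), -sqrt(11/2))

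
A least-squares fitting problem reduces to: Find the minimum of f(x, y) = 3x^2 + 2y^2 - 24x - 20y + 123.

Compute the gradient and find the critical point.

f(x,y) = 3x^2 + 2y^2 - 24x - 20y + 123
df/dx = 6x + (-24) = 0  =>  x = 4
df/dy = 4y + (-20) = 0  =>  y = 5
f(4, 5) = 3*(4)^2 + 2*(5)^2 + -24*(4) + -20*(5) + 123 = 25
Hessian is diagonal with entries 6, 4 > 0, so this is a minimum.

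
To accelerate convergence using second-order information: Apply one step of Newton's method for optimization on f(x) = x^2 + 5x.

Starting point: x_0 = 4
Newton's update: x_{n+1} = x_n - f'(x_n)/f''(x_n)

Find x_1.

f(x) = x^2 + 5x
f'(x) = 2x + (5), f''(x) = 2
Newton step: x_1 = x_0 - f'(x_0)/f''(x_0)
f'(4) = 13
x_1 = 4 - 13/2 = -5/2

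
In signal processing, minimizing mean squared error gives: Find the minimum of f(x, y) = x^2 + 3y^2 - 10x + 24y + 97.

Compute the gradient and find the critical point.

f(x,y) = x^2 + 3y^2 - 10x + 24y + 97
df/dx = 2x + (-10) = 0  =>  x = 5
df/dy = 6y + (24) = 0  =>  y = -4
f(5, -4) = 1*(5)^2 + 3*(-4)^2 + -10*(5) + 24*(-4) + 97 = 24
Hessian is diagonal with entries 2, 6 > 0, so this is a minimum.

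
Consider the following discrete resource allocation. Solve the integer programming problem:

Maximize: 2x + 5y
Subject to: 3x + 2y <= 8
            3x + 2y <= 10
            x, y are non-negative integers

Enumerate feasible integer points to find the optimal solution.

Constraint 1: 3x + 2y <= 8
Constraint 2: 3x + 2y <= 10
Feasible x range (need y >= 0): 0 <= x <= min(8/3, 10/3) => x in {0, ..., 2}.
Enumerate feasible integer points row by row (the coefficient of y is 5 > 0, so for each x the largest feasible y gives the best value):
  x = 0: y <= min((8 - 3*0)/2, (10 - 3*0)/2) => y in {0, ..., 4}; best 2*0 + 5*4 = 20
  x = 1: y <= min((8 - 3*1)/2, (10 - 3*1)/2) => y in {0, ..., 2}; best 2*1 + 5*2 = 12
  x = 2: y <= min((8 - 3*2)/2, (10 - 3*2)/2) => y in {0, ..., 1}; best 2*2 + 5*1 = 9
The maximum 2x + 5y = 20 is achieved at x = 0, y = 4.
Check: 3*0 + 2*4 = 8 <= 8 and 3*0 + 2*4 = 8 <= 10.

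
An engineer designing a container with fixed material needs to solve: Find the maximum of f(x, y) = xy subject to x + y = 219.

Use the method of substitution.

Substitute y = 219 - x into f(x,y) = xy:
g(x) = x(219 - x) = 219x - x^2
g'(x) = 219 - 2x = 0  =>  x = 219/2
y = 219 - 219/2 = 219/2
Maximum value = (219/2) * (219/2) = 47961/4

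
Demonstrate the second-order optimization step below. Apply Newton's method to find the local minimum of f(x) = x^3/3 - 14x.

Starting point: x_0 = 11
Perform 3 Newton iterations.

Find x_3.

f(x) = x^3/3 - 14x
f'(x) = x^2 - 14, f''(x) = 2x
Newton update: x_{n+1} = x_n - (x_n^2 - 14)/(2*x_n)
Step 1: x_0 = 11, f'=107, f''=22, x_1 = 135/22
Step 2: x_1 = 135/22, f'=11449/484, f''=135/11, x_2 = 25001/5940
Step 3: x_2 = 25001/5940, f'=131079601/35283600, f''=25001/2970, x_3 = 1119020401/297011880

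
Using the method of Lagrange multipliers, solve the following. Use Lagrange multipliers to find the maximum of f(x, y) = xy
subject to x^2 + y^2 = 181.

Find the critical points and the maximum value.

Lagrange conditions: y = 2*lambda*x and x = 2*lambda*y
If x = 0 then y = 0, violating the constraint, so x, y != 0.
Dividing: y/x = x/y => x^2 = y^2 => y = x or y = -x
Constraint: 2x^2 = 181 => x^2 = 181/2 => x = +/-sqrt(181/2)
Critical points: (sqrt(181/2), sqrt(181/2)), (-sqrt(181/2), -sqrt(181/2)), (sqrt(181/2), -sqrt(181/2)), (-sqrt(181/2), sqrt(181/2))
  y = x:  xy = x^2 = 181/2  at (sqrt(181/2), sqrt(181/2)) and (-sqrt(181/2), -sqrt(181/2))
  y = -x: xy = -x^2 = -181/2 at (sqrt(181/2), -sqrt(181/2)) and (-sqrt(181/2), sqrt(181/2))
Maximum xy = 181/2 at (sqrt(181/2), sqrt(181/2)) and (-sqrt(181/2), -sqrt(181/2))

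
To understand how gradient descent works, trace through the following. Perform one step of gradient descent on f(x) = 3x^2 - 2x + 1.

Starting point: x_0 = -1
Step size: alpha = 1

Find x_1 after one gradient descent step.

f(x) = 3x^2 - 2x + 1
f'(x) = 6x - 2
f'(-1) = 6*-1 + (-2) = -8
x_1 = x_0 - alpha * f'(x_0) = -1 - 1 * -8 = 7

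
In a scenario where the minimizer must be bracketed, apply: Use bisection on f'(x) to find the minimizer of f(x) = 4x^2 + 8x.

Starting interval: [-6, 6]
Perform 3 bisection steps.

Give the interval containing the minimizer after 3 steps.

Finding critical point of f(x) = 4x^2 + 8x using bisection on f'(x) = 8x + 8.
f'(x) = 0 when x = -1.
Starting interval: [-6, 6]
Step 1: mid = 0, f'(mid) = 8, new interval = [-6, 0]
Step 2: mid = -3, f'(mid) = -16, new interval = [-3, 0]
Step 3: mid = -3/2, f'(mid) = -4, new interval = [-3/2, 0]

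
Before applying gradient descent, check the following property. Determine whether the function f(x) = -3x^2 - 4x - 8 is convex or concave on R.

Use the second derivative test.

f(x) = -3x^2 - 4x - 8
f'(x) = -6x - 4
f''(x) = -6
Since f''(x) = -6 < 0 for all x, f is concave on R.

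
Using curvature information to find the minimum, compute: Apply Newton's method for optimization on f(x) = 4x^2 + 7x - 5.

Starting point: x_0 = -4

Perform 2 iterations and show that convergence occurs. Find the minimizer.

f(x) = 4x^2 + 7x - 5, f'(x) = 8x + (7), f''(x) = 8
Step 1: f'(-4) = -25, x_1 = -4 - -25/8 = -7/8
Step 2: f'(-7/8) = 0, x_2 = -7/8 (converged)
Newton's method converges in 1 step for quadratics.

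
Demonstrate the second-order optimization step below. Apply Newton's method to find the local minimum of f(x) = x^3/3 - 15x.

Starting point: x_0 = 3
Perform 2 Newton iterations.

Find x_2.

f(x) = x^3/3 - 15x
f'(x) = x^2 - 15, f''(x) = 2x
Newton update: x_{n+1} = x_n - (x_n^2 - 15)/(2*x_n)
Step 1: x_0 = 3, f'=-6, f''=6, x_1 = 4
Step 2: x_1 = 4, f'=1, f''=8, x_2 = 31/8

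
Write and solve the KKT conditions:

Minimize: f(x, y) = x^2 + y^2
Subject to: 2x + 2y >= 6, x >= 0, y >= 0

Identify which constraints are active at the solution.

KKT conditions for min x^2 + y^2 s.t. 2x + 2y >= 6, x >= 0, y >= 0:
Stationarity: 2x = mu*2 + mu_x, 2y = mu*2 + mu_y, with mu, mu_x, mu_y >= 0
Complementary slackness: mu*(2x + 2y - 6) = 0, mu_x*x = 0, mu_y*y = 0
(0, 0) is infeasible (2*0 + 2*0 < 6), so if mu = 0 stationarity would force x = mu_x/2 >= 0, y = mu_y/2 >= 0 with mu_x*x = mu_y*y = 0, i.e. x = y = 0: contradiction. Hence mu > 0 and 2x + 2y = 6 is active.
Try x > 0, y > 0 (so mu_x = mu_y = 0): x = 2*mu/2, y = 2*mu/2
Substitute: 2*(2*mu/2) + 2*(2*mu/2) = 6
  mu*8/2 = 6 => mu = 3/2
x* = 3/2 > 0, y* = 3/2 > 0, consistent with mu_x = mu_y = 0.
f is convex and the constraints are linear, so this KKT point is the global minimum.
f* = 9/2
Active constraints: 2x + 2y >= 6 (holds with equality, mu = 3/2 > 0); x >= 0 and y >= 0 are inactive (mu_x = mu_y = 0).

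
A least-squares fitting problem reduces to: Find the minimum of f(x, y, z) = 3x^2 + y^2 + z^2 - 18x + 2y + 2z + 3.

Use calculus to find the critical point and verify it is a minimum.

f(x,y,z) = 3x^2 + y^2 + z^2 - 18x + 2y + 2z + 3
df/dx = 6x + (-18) = 0 => x = 3
df/dy = 2y + (2) = 0 => y = -1
df/dz = 2z + (2) = 0 => z = -1
f(3,-1,-1) = 3*(3)^2 + 1*(-1)^2 + 1*(-1)^2 + -18*(3) + 2*(-1) + 2*(-1) + 3 = -26
Hessian is diagonal with entries 6, 2, 2 > 0, confirmed minimum.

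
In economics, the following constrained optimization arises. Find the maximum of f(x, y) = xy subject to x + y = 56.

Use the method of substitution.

Substitute y = 56 - x into f(x,y) = xy:
g(x) = x(56 - x) = 56x - x^2
g'(x) = 56 - 2x = 0  =>  x = 28
y = 56 - 28 = 28
Maximum value = 28 * 28 = 784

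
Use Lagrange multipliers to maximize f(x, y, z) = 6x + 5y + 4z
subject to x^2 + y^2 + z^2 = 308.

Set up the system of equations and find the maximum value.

Lagrange conditions: 6 = 2*lambda*x, 5 = 2*lambda*y, 4 = 2*lambda*z
So x:6 = y:5 = z:4, i.e. x = 6t, y = 5t, z = 4t
Constraint: t^2*(6^2 + 5^2 + 4^2) = 308
  t^2 * 77 = 308  =>  t = sqrt(4)
Maximum = 6*6t + 5*5t + 4*4t = 77*sqrt(4) = 154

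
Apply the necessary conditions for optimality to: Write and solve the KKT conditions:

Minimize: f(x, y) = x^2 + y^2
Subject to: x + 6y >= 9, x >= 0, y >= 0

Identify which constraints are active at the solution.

KKT conditions for min x^2 + y^2 s.t. 1x + 6y >= 9, x >= 0, y >= 0:
Stationarity: 2x = mu*1 + mu_x, 2y = mu*6 + mu_y, with mu, mu_x, mu_y >= 0
Complementary slackness: mu*(x + 6y - 9) = 0, mu_x*x = 0, mu_y*y = 0
(0, 0) is infeasible (1*0 + 6*0 < 9), so if mu = 0 stationarity would force x = mu_x/2 >= 0, y = mu_y/2 >= 0 with mu_x*x = mu_y*y = 0, i.e. x = y = 0: contradiction. Hence mu > 0 and x + 6y = 9 is active.
Try x > 0, y > 0 (so mu_x = mu_y = 0): x = 1*mu/2, y = 6*mu/2
Substitute: 1*(1*mu/2) + 6*(6*mu/2) = 9
  mu*37/2 = 9 => mu = 18/37
x* = 9/37 > 0, y* = 54/37 > 0, consistent with mu_x = mu_y = 0.
f is convex and the constraints are linear, so this KKT point is the global minimum.
f* = 81/37
Active constraints: x + 6y >= 9 (holds with equality, mu = 18/37 > 0); x >= 0 and y >= 0 are inactive (mu_x = mu_y = 0).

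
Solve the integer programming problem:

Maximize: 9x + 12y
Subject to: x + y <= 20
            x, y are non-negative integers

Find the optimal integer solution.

Objective: 9x + 12y, constraint: x + y <= 20
Coefficient of y is 12 > coefficient of x is 9, so allocate the entire budget to y.
Optimal: x = 0, y = 20, value = 240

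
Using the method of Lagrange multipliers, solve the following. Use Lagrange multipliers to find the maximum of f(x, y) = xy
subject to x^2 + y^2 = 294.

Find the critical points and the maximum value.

Lagrange conditions: y = 2*lambda*x and x = 2*lambda*y
If x = 0 then y = 0, violating the constraint, so x, y != 0.
Dividing: y/x = x/y => x^2 = y^2 => y = x or y = -x
Constraint: 2x^2 = 294 => x^2 = 147 => x = +/-sqrt(147)
Critical points: (sqrt(147), sqrt(147)), (-sqrt(147), -sqrt(147)), (sqrt(147), -sqrt(147)), (-sqrt(147), sqrt(147))
  y = x:  xy = x^2 = 147  at (sqrt(147), sqrt(147)) and (-sqrt(147), -sqrt(147))
  y = -x: xy = -x^2 = -147 at (sqrt(147), -sqrt(147)) and (-sqrt(147), sqrt(147))
Maximum xy = 147 at (sqrt(147), sqrt(147)) and (-sqrt(147), -sqrt(147))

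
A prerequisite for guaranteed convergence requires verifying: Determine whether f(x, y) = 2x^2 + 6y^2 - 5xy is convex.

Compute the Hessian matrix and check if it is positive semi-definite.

f(x,y) = 2x^2 + 6y^2 - 5xy
Hessian H = [[4, -5], [-5, 12]]
trace(H) = 16, det(H) = 23
Eigenvalues: (16 +/- sqrt(164)) / 2 = 14.4, 1.597
Since both eigenvalues > 0, f is convex.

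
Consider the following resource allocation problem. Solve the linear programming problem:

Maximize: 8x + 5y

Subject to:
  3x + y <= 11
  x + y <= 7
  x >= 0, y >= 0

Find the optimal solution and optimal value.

Feasible vertices: (0, 0), (0, 7), (2, 5), (11/3, 0)
Objective 8x + 5y at each:
  (0, 0): 0
  (0, 7): 35
  (2, 5): 41
  (11/3, 0): 88/3
Maximum is 41 at (2, 5).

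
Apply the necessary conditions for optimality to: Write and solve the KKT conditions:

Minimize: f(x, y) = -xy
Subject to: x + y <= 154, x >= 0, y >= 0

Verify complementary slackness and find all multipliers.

Problem: min -xy s.t. x + y <= 154 (multiplier lambda), x >= 0 (mu_x), y >= 0 (mu_y)
KKT stationarity: -y + lambda - mu_x = 0, -x + lambda - mu_y = 0, with lambda, mu_x, mu_y >= 0
Complementary slackness: lambda*(x + y - 154) = 0, mu_x*x = 0, mu_y*y = 0
If lambda = 0: y = -mu_x <= 0 and x = -mu_y <= 0 force x = y = 0 with f = 0; but x = y = 77 is feasible with f = -5929 < 0, so this is not the minimum. Hence lambda > 0 and x + y = 154.
Try x > 0, y > 0 (so mu_x = mu_y = 0): y = lambda, x = lambda => x = y = lambda
x + y = 154 => 2*lambda = 154 => lambda = 77
x* = y* = 77 > 0, consistent with mu_x = mu_y = 0.
(Any feasible point with x = 0 or y = 0 has f = 0 > -5929, so the minimum is not on those boundaries.)
min(-xy) = -5929 (i.e. max xy = 5929)
Multipliers: lambda = 77, mu_x = 0, mu_y = 0
Complementary slackness: lambda*(x + y - 154) = 77*(77 + 77 - 154) = 0, mu_x*x = 0*77 = 0, mu_y*y = 0*77 = 0. Satisfied.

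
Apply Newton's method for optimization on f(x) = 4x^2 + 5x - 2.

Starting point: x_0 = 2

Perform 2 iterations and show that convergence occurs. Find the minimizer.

f(x) = 4x^2 + 5x - 2, f'(x) = 8x + (5), f''(x) = 8
Step 1: f'(2) = 21, x_1 = 2 - 21/8 = -5/8
Step 2: f'(-5/8) = 0, x_2 = -5/8 (converged)
Newton's method converges in 1 step for quadratics.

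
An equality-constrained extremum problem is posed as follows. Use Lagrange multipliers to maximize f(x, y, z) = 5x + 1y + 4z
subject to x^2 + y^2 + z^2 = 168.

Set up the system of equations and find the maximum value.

Lagrange conditions: 5 = 2*lambda*x, 1 = 2*lambda*y, 4 = 2*lambda*z
So x:5 = y:1 = z:4, i.e. x = 5t, y = 1t, z = 4t
Constraint: t^2*(5^2 + 1^2 + 4^2) = 168
  t^2 * 42 = 168  =>  t = sqrt(4)
Maximum = 5*5t + 1*1t + 4*4t = 42*sqrt(4) = 84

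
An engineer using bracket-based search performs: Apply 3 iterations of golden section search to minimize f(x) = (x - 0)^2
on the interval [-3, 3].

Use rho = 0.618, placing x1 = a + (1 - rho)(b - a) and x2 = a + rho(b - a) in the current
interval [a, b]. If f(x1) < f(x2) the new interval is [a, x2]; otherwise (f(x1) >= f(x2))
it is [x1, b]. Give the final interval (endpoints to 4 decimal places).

Golden section search for min of f(x) = (x - 0)^2 on [-3, 3].
Each step: x1 = a + (1 - rho)(b - a), x2 = a + rho(b - a); if f(x1) < f(x2) keep [a, x2], otherwise keep [x1, b].
Step 1: [-3.0000, 3.0000], x1=-0.7080 (f=0.5013), x2=0.7080 (f=0.5013); f(x1) = f(x2) (tie, not '<') => keep [-0.7080, 3.0000]
Step 2: [-0.7080, 3.0000], x1=0.7085 (f=0.5019), x2=1.5835 (f=2.5076); f(x1) < f(x2) => keep [-0.7080, 1.5835]
Step 3: [-0.7080, 1.5835], x1=0.1674 (f=0.0280), x2=0.7082 (f=0.5015); f(x1) < f(x2) => keep [-0.7080, 0.7082]
Final interval: [-0.7080, 0.7082]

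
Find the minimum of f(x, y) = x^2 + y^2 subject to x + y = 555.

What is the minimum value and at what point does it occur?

Substitute y = 555 - x into f(x,y) = x^2 + y^2:
g(x) = x^2 + (555 - x)^2 = 2x^2 - 1110x + 308025
g'(x) = 4x - 1110 = 0  =>  x = 555/2
y = 555 - 555/2 = 555/2
Minimum value = (555/2)^2 + (555/2)^2 = 308025/2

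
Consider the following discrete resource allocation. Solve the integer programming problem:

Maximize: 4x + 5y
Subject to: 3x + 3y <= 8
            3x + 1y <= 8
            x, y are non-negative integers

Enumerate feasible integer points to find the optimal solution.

Constraint 1: 3x + 3y <= 8
Constraint 2: 3x + 1y <= 8
Feasible x range (need y >= 0): 0 <= x <= min(8/3, 8/3) => x in {0, ..., 2}.
Enumerate feasible integer points row by row (the coefficient of y is 5 > 0, so for each x the largest feasible y gives the best value):
  x = 0: y <= min((8 - 3*0)/3, (8 - 3*0)/1) => y in {0, ..., 2}; best 4*0 + 5*2 = 10
  x = 1: y <= min((8 - 3*1)/3, (8 - 3*1)/1) => y in {0, ..., 1}; best 4*1 + 5*1 = 9
  x = 2: y <= min((8 - 3*2)/3, (8 - 3*2)/1) => y in {0}; best 4*2 + 5*0 = 8
The maximum 4x + 5y = 10 is achieved at x = 0, y = 2.
Check: 3*0 + 3*2 = 6 <= 8 and 3*0 + 1*2 = 2 <= 8.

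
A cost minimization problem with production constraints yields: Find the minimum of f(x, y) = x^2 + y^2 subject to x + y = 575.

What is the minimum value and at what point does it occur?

Substitute y = 575 - x into f(x,y) = x^2 + y^2:
g(x) = x^2 + (575 - x)^2 = 2x^2 - 1150x + 330625
g'(x) = 4x - 1150 = 0  =>  x = 575/2
y = 575 - 575/2 = 575/2
Minimum value = (575/2)^2 + (575/2)^2 = 330625/2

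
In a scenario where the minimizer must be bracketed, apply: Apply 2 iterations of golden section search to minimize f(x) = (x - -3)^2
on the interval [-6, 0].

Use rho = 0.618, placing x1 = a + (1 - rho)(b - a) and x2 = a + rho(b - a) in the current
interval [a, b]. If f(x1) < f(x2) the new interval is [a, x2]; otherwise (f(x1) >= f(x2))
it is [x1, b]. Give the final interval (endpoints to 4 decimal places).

Golden section search for min of f(x) = (x - -3)^2 on [-6, 0].
Each step: x1 = a + (1 - rho)(b - a), x2 = a + rho(b - a); if f(x1) < f(x2) keep [a, x2], otherwise keep [x1, b].
Step 1: [-6.0000, 0.0000], x1=-3.7080 (f=0.5013), x2=-2.2920 (f=0.5013); f(x1) = f(x2) (tie, not '<') => keep [-3.7080, 0.0000]
Step 2: [-3.7080, 0.0000], x1=-2.2915 (f=0.5019), x2=-1.4165 (f=2.5076); f(x1) < f(x2) => keep [-3.7080, -1.4165]
Final interval: [-3.7080, -1.4165]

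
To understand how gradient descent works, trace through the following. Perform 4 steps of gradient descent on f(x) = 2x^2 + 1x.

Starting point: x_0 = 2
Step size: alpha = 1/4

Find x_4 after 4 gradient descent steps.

f(x) = 2x^2 + 1x, f'(x) = 4x + (1)
Step 1: f'(2) = 9, x_1 = 2 - 1/4 * 9 = -1/4
Step 2: f'(-1/4) = 0, x_2 = -1/4 - 1/4 * 0 = -1/4
Step 3: f'(-1/4) = 0, x_3 = -1/4 - 1/4 * 0 = -1/4
Step 4: f'(-1/4) = 0, x_4 = -1/4 - 1/4 * 0 = -1/4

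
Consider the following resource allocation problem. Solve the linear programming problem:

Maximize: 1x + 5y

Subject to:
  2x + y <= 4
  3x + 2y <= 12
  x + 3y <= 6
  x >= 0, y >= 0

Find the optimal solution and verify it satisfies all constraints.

Feasible vertices: (0, 0), (0, 2), (6/5, 8/5), (2, 0)
Objective 1x + 5y at each vertex:
  (0, 0): 0
  (0, 2): 10
  (6/5, 8/5): 46/5
  (2, 0): 2
Maximum is 10 at (0, 2).
Verify constraints at (x, y) = (0, 2):
  2*0 + 1*2 = 2 <= 4
  3*0 + 2*2 = 4 <= 12
  1*0 + 3*2 = 6 <= 6 (active)
  x = 0 >= 0, y = 2 >= 0. All constraints satisfied.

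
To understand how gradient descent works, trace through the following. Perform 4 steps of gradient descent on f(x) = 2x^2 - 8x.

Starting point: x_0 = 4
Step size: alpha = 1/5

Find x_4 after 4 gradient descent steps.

f(x) = 2x^2 - 8x, f'(x) = 4x + (-8)
Step 1: f'(4) = 8, x_1 = 4 - 1/5 * 8 = 12/5
Step 2: f'(12/5) = 8/5, x_2 = 12/5 - 1/5 * 8/5 = 52/25
Step 3: f'(52/25) = 8/25, x_3 = 52/25 - 1/5 * 8/25 = 252/125
Step 4: f'(252/125) = 8/125, x_4 = 252/125 - 1/5 * 8/125 = 1252/625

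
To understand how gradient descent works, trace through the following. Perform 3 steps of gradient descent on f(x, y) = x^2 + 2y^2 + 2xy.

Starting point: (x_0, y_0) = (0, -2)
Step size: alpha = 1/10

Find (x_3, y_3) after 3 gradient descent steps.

f(x,y) = x^2 + 2y^2 + 2xy
grad_x = 2x + 2y, grad_y = 4y + 2x
Step 1: grad = (-4, -8), (2/5, -6/5)
Step 2: grad = (-8/5, -4), (14/25, -4/5)
Step 3: grad = (-12/25, -52/25), (76/125, -74/125)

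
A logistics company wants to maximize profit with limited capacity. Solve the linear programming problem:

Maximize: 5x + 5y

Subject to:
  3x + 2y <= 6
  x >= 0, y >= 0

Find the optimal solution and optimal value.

The feasible region has vertices at [(0, 0), (2, 0), (0, 3)].
Checking objective 5x + 5y at each vertex:
  (0, 0): 5*0 + 5*0 = 0
  (2, 0): 5*2 + 5*0 = 10
  (0, 3): 5*0 + 5*3 = 15
Maximum is 15 at (0, 3).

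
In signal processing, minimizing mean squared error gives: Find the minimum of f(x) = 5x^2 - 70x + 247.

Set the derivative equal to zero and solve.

f(x) = 5x^2 - 70x + 247
f'(x) = 10x + (-70) = 0
x = 70/10 = 7
f(7) = 2
Since f''(x) = 10 > 0, this is a minimum.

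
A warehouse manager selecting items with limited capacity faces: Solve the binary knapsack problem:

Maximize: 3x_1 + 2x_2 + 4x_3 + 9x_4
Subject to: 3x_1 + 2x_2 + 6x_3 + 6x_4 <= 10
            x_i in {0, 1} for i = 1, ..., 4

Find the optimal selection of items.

Items: item 1 (v=3, w=3), item 2 (v=2, w=2), item 3 (v=4, w=6), item 4 (v=9, w=6)
Capacity: 10
Checking all 16 subsets (w = total weight, v = total value):
  {}: w = 0, v = 0
  {1}: w = 3, v = 3
  {2}: w = 2, v = 2
  {3}: w = 6, v = 4
  {4}: w = 6, v = 9
  {1, 2}: w = 5, v = 5
  {1, 3}: w = 9, v = 7
  {1, 4}: w = 9, v = 12
  {2, 3}: w = 8, v = 6
  {2, 4}: w = 8, v = 11
  {3, 4}: w = 12 > 10, infeasible
  {1, 2, 3}: w = 11 > 10, infeasible
  {1, 2, 4}: w = 11 > 10, infeasible
  {1, 3, 4}: w = 15 > 10, infeasible
  {2, 3, 4}: w = 14 > 10, infeasible
  {1, 2, 3, 4}: w = 17 > 10, infeasible
Best feasible subset: items [1, 4]
Total weight: 9 <= 10, total value: 12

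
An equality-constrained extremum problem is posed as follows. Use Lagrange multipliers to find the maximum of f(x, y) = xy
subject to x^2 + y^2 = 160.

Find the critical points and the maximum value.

Lagrange conditions: y = 2*lambda*x and x = 2*lambda*y
If x = 0 then y = 0, violating the constraint, so x, y != 0.
Dividing: y/x = x/y => x^2 = y^2 => y = x or y = -x
Constraint: 2x^2 = 160 => x^2 = 80 => x = +/-sqrt(80)
Critical points: (sqrt(80), sqrt(80)), (-sqrt(80), -sqrt(80)), (sqrt(80), -sqrt(80)), (-sqrt(80), sqrt(80))
  y = x:  xy = x^2 = 80  at (sqrt(80), sqrt(80)) and (-sqrt(80), -sqrt(80))
  y = -x: xy = -x^2 = -80 at (sqrt(80), -sqrt(80)) and (-sqrt(80), sqrt(80))
Maximum xy = 80 at (sqrt(80), sqrt(80)) and (-sqrt(80), -sqrt(80))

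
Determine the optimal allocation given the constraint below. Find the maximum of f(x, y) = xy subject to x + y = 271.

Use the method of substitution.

Substitute y = 271 - x into f(x,y) = xy:
g(x) = x(271 - x) = 271x - x^2
g'(x) = 271 - 2x = 0  =>  x = 271/2
y = 271 - 271/2 = 271/2
Maximum value = (271/2) * (271/2) = 73441/4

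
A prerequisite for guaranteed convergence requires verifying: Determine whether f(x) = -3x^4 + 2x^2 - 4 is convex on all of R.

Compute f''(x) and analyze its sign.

f(x) = -3x^4 + 2x^2 - 4
f'(x) = -12x^3 + 4x
f''(x) = -36x^2 + 4
f''(x) = -36x^2 + 4 -> -inf as |x| -> inf
Therefore, f is not globally convex on R.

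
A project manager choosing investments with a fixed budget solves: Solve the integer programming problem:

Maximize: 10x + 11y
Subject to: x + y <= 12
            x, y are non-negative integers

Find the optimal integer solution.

Objective: 10x + 11y, constraint: x + y <= 12
Coefficient of y is 11 > coefficient of x is 10, so allocate the entire budget to y.
Optimal: x = 0, y = 12, value = 132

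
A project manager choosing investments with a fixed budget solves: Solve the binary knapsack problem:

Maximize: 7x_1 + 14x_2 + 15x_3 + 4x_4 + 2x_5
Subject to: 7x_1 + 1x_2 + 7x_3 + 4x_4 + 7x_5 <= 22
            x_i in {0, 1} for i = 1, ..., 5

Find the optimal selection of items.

Items: item 1 (v=7, w=7), item 2 (v=14, w=1), item 3 (v=15, w=7), item 4 (v=4, w=4), item 5 (v=2, w=7)
Capacity: 22
Checking all 32 subsets (w = total weight, v = total value):
  {}: w = 0, v = 0
  {1}: w = 7, v = 7
  {2}: w = 1, v = 14
  {3}: w = 7, v = 15
  {4}: w = 4, v = 4
  {5}: w = 7, v = 2
  {1, 2}: w = 8, v = 21
  {1, 3}: w = 14, v = 22
  {1, 4}: w = 11, v = 11
  {1, 5}: w = 14, v = 9
  {2, 3}: w = 8, v = 29
  {2, 4}: w = 5, v = 18
  {2, 5}: w = 8, v = 16
  {3, 4}: w = 11, v = 19
  {3, 5}: w = 14, v = 17
  {4, 5}: w = 11, v = 6
  {1, 2, 3}: w = 15, v = 36
  {1, 2, 4}: w = 12, v = 25
  {1, 2, 5}: w = 15, v = 23
  {1, 3, 4}: w = 18, v = 26
  {1, 3, 5}: w = 21, v = 24
  {1, 4, 5}: w = 18, v = 13
  {2, 3, 4}: w = 12, v = 33
  {2, 3, 5}: w = 15, v = 31
  {2, 4, 5}: w = 12, v = 20
  {3, 4, 5}: w = 18, v = 21
  {1, 2, 3, 4}: w = 19, v = 40
  {1, 2, 3, 5}: w = 22, v = 38
  {1, 2, 4, 5}: w = 19, v = 27
  {1, 3, 4, 5}: w = 25 > 22, infeasible
  {2, 3, 4, 5}: w = 19, v = 35
  {1, 2, 3, 4, 5}: w = 26 > 22, infeasible
Best feasible subset: items [1, 2, 3, 4]
Total weight: 19 <= 22, total value: 40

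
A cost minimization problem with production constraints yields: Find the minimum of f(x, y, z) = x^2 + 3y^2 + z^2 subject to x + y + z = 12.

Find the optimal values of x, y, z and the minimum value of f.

Using Lagrange multipliers on f = x^2 + 3y^2 + z^2 with constraint x + y + z = 12:
Conditions: 2*1*x = lambda, 2*3*y = lambda, 2*1*z = lambda
So x = lambda/2, y = lambda/6, z = lambda/2
Substituting into constraint: lambda * (7/6) = 12
lambda = 72/7
x = 36/7, y = 12/7, z = 36/7
Minimum value = 432/7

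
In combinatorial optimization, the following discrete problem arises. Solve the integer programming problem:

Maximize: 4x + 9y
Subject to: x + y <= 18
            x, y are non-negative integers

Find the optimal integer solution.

Objective: 4x + 9y, constraint: x + y <= 18
Coefficient of y is 9 > coefficient of x is 4, so allocate the entire budget to y.
Optimal: x = 0, y = 18, value = 162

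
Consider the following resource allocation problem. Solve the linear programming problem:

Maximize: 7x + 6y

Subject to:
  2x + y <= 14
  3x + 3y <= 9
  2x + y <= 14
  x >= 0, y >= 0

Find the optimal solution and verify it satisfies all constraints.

Feasible vertices: (0, 0), (0, 3), (3, 0)
Objective 7x + 6y at each vertex:
  (0, 0): 0
  (0, 3): 18
  (3, 0): 21
Maximum is 21 at (3, 0).
Verify constraints at (x, y) = (3, 0):
  2*3 + 1*0 = 6 <= 14
  3*3 + 3*0 = 9 <= 9 (active)
  2*3 + 1*0 = 6 <= 14
  x = 3 >= 0, y = 0 >= 0. All constraints satisfied.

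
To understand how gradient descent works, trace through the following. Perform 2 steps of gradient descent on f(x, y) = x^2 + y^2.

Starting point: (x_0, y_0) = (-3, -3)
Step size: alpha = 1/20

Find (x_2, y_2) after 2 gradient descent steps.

f(x,y) = x^2 + y^2
grad_x = 2x + 0y, grad_y = 2y + 0x
Step 1: grad = (-6, -6), (-27/10, -27/10)
Step 2: grad = (-27/5, -27/5), (-243/100, -243/100)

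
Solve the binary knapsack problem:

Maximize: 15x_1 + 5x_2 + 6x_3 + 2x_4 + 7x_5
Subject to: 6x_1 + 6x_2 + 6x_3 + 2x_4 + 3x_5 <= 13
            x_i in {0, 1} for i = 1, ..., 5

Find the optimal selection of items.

Items: item 1 (v=15, w=6), item 2 (v=5, w=6), item 3 (v=6, w=6), item 4 (v=2, w=2), item 5 (v=7, w=3)
Capacity: 13
Checking all 32 subsets (w = total weight, v = total value):
  {}: w = 0, v = 0
  {1}: w = 6, v = 15
  {2}: w = 6, v = 5
  {3}: w = 6, v = 6
  {4}: w = 2, v = 2
  {5}: w = 3, v = 7
  {1, 2}: w = 12, v = 20
  {1, 3}: w = 12, v = 21
  {1, 4}: w = 8, v = 17
  {1, 5}: w = 9, v = 22
  {2, 3}: w = 12, v = 11
  {2, 4}: w = 8, v = 7
  {2, 5}: w = 9, v = 12
  {3, 4}: w = 8, v = 8
  {3, 5}: w = 9, v = 13
  {4, 5}: w = 5, v = 9
  {1, 2, 3}: w = 18 > 13, infeasible
  {1, 2, 4}: w = 14 > 13, infeasible
  {1, 2, 5}: w = 15 > 13, infeasible
  {1, 3, 4}: w = 14 > 13, infeasible
  {1, 3, 5}: w = 15 > 13, infeasible
  {1, 4, 5}: w = 11, v = 24
  {2, 3, 4}: w = 14 > 13, infeasible
  {2, 3, 5}: w = 15 > 13, infeasible
  {2, 4, 5}: w = 11, v = 14
  {3, 4, 5}: w = 11, v = 15
  {1, 2, 3, 4}: w = 20 > 13, infeasible
  {1, 2, 3, 5}: w = 21 > 13, infeasible
  {1, 2, 4, 5}: w = 17 > 13, infeasible
  {1, 3, 4, 5}: w = 17 > 13, infeasible
  {2, 3, 4, 5}: w = 17 > 13, infeasible
  {1, 2, 3, 4, 5}: w = 23 > 13, infeasible
Best feasible subset: items [1, 4, 5]
Total weight: 11 <= 13, total value: 24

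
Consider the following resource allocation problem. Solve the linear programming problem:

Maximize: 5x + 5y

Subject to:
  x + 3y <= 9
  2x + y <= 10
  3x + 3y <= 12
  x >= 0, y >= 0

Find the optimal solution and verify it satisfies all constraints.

Feasible vertices: (0, 0), (0, 3), (3/2, 5/2), (4, 0)
Objective 5x + 5y at each vertex:
  (0, 0): 0
  (0, 3): 15
  (3/2, 5/2): 20
  (4, 0): 20
Maximum is 20 at (3/2, 5/2).
Verify constraints at (x, y) = (3/2, 5/2):
  1*(3/2) + 3*(5/2) = 9 <= 9 (active)
  2*(3/2) + 1*(5/2) = 11/2 <= 10
  3*(3/2) + 3*(5/2) = 12 <= 12 (active)
  x = 3/2 >= 0, y = 5/2 >= 0. All constraints satisfied.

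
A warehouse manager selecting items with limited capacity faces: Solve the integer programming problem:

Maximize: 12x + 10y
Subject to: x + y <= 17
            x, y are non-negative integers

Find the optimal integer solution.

Objective: 12x + 10y, constraint: x + y <= 17
Coefficient of x is 12 >= coefficient of y is 10, so allocate the entire budget to x.
Optimal: x = 17, y = 0, value = 204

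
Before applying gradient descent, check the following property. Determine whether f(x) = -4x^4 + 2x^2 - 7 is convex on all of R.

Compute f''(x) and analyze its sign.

f(x) = -4x^4 + 2x^2 - 7
f'(x) = -16x^3 + 4x
f''(x) = -48x^2 + 4
f''(x) = -48x^2 + 4 -> -inf as |x| -> inf
Therefore, f is not globally convex on R.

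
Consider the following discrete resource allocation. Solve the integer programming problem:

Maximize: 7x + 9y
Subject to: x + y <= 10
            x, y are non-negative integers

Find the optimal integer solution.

Objective: 7x + 9y, constraint: x + y <= 10
Coefficient of y is 9 > coefficient of x is 7, so allocate the entire budget to y.
Optimal: x = 0, y = 10, value = 90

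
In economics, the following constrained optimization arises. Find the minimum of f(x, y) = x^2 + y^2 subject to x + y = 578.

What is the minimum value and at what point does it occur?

Substitute y = 578 - x into f(x,y) = x^2 + y^2:
g(x) = x^2 + (578 - x)^2 = 2x^2 - 1156x + 334084
g'(x) = 4x - 1156 = 0  =>  x = 289
y = 578 - 289 = 289
Minimum value = 289^2 + 289^2 = 167042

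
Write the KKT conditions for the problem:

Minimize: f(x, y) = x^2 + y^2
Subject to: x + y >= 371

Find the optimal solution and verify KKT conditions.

KKT conditions for min x^2 + y^2 s.t. x + y >= 371:
Stationarity: 2x = mu, 2y = mu
So x = y = mu/2.
Complementary slackness: mu*(x + y - 371) = 0
Primal feasibility: x + y >= 371; dual feasibility: mu >= 0
If mu = 0 then x = y = 0, but 0 + 0 < 371 is infeasible, so the constraint is active.
Constraint active: x + y = 2*(mu/2) = 371 => mu = 371
x = y = 371/2, f = 137641/2
Verify: stationarity 2*(371/2) = 371 = mu; primal 371/2 + 371/2 = 371 >= 371; dual mu = 371 >= 0; complementary slackness 371*(371 - 371) = 0. All KKT conditions hold.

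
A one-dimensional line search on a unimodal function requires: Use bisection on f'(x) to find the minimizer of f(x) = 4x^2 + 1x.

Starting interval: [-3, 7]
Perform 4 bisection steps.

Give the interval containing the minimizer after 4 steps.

Finding critical point of f(x) = 4x^2 + 1x using bisection on f'(x) = 8x + 1.
f'(x) = 0 when x = -1/8.
Starting interval: [-3, 7]
Step 1: mid = 2, f'(mid) = 17, new interval = [-3, 2]
Step 2: mid = -1/2, f'(mid) = -3, new interval = [-1/2, 2]
Step 3: mid = 3/4, f'(mid) = 7, new interval = [-1/2, 3/4]
Step 4: mid = 1/8, f'(mid) = 2, new interval = [-1/2, 1/8]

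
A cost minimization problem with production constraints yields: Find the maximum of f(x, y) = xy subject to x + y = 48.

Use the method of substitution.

Substitute y = 48 - x into f(x,y) = xy:
g(x) = x(48 - x) = 48x - x^2
g'(x) = 48 - 2x = 0  =>  x = 24
y = 48 - 24 = 24
Maximum value = 24 * 24 = 576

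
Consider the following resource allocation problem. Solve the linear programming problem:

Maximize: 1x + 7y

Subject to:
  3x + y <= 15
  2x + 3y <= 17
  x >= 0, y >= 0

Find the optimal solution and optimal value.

Feasible vertices: (0, 0), (0, 17/3), (4, 3), (5, 0)
Objective 1x + 7y at each:
  (0, 0): 0
  (0, 17/3): 119/3
  (4, 3): 25
  (5, 0): 5
Maximum is 119/3 at (0, 17/3).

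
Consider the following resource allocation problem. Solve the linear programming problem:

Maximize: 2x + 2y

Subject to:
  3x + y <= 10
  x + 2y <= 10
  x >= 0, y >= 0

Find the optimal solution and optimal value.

Feasible vertices: (0, 0), (0, 5), (2, 4), (10/3, 0)
Objective 2x + 2y at each:
  (0, 0): 0
  (0, 5): 10
  (2, 4): 12
  (10/3, 0): 20/3
Maximum is 12 at (2, 4).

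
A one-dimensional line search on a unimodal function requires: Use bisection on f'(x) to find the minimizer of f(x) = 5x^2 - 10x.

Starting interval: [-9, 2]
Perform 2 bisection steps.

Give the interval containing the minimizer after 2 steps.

Finding critical point of f(x) = 5x^2 - 10x using bisection on f'(x) = 10x + -10.
f'(x) = 0 when x = 1.
Starting interval: [-9, 2]
Step 1: mid = -7/2, f'(mid) = -45, new interval = [-7/2, 2]
Step 2: mid = -3/4, f'(mid) = -35/2, new interval = [-3/4, 2]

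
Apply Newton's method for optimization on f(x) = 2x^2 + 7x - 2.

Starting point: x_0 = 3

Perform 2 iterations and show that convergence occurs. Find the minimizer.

f(x) = 2x^2 + 7x - 2, f'(x) = 4x + (7), f''(x) = 4
Step 1: f'(3) = 19, x_1 = 3 - 19/4 = -7/4
Step 2: f'(-7/4) = 0, x_2 = -7/4 (converged)
Newton's method converges in 1 step for quadratics.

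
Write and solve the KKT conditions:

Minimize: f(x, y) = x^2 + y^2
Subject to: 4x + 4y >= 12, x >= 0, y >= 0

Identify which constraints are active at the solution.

KKT conditions for min x^2 + y^2 s.t. 4x + 4y >= 12, x >= 0, y >= 0:
Stationarity: 2x = mu*4 + mu_x, 2y = mu*4 + mu_y, with mu, mu_x, mu_y >= 0
Complementary slackness: mu*(4x + 4y - 12) = 0, mu_x*x = 0, mu_y*y = 0
(0, 0) is infeasible (4*0 + 4*0 < 12), so if mu = 0 stationarity would force x = mu_x/2 >= 0, y = mu_y/2 >= 0 with mu_x*x = mu_y*y = 0, i.e. x = y = 0: contradiction. Hence mu > 0 and 4x + 4y = 12 is active.
Try x > 0, y > 0 (so mu_x = mu_y = 0): x = 4*mu/2, y = 4*mu/2
Substitute: 4*(4*mu/2) + 4*(4*mu/2) = 12
  mu*32/2 = 12 => mu = 3/4
x* = 3/2 > 0, y* = 3/2 > 0, consistent with mu_x = mu_y = 0.
f is convex and the constraints are linear, so this KKT point is the global minimum.
f* = 9/2
Active constraints: 4x + 4y >= 12 (holds with equality, mu = 3/4 > 0); x >= 0 and y >= 0 are inactive (mu_x = mu_y = 0).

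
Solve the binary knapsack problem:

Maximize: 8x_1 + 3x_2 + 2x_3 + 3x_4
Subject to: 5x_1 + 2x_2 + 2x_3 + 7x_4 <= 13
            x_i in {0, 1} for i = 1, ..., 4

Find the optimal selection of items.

Items: item 1 (v=8, w=5), item 2 (v=3, w=2), item 3 (v=2, w=2), item 4 (v=3, w=7)
Capacity: 13
Checking all 16 subsets (w = total weight, v = total value):
  {}: w = 0, v = 0
  {1}: w = 5, v = 8
  {2}: w = 2, v = 3
  {3}: w = 2, v = 2
  {4}: w = 7, v = 3
  {1, 2}: w = 7, v = 11
  {1, 3}: w = 7, v = 10
  {1, 4}: w = 12, v = 11
  {2, 3}: w = 4, v = 5
  {2, 4}: w = 9, v = 6
  {3, 4}: w = 9, v = 5
  {1, 2, 3}: w = 9, v = 13
  {1, 2, 4}: w = 14 > 13, infeasible
  {1, 3, 4}: w = 14 > 13, infeasible
  {2, 3, 4}: w = 11, v = 8
  {1, 2, 3, 4}: w = 16 > 13, infeasible
Best feasible subset: items [1, 2, 3]
Total weight: 9 <= 13, total value: 13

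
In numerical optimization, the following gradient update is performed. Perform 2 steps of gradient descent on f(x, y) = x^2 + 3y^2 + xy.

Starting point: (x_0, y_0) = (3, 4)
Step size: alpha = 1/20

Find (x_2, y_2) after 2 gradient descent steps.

f(x,y) = x^2 + 3y^2 + xy
grad_x = 2x + 1y, grad_y = 6y + 1x
Step 1: grad = (10, 27), (5/2, 53/20)
Step 2: grad = (153/20, 92/5), (847/400, 173/100)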